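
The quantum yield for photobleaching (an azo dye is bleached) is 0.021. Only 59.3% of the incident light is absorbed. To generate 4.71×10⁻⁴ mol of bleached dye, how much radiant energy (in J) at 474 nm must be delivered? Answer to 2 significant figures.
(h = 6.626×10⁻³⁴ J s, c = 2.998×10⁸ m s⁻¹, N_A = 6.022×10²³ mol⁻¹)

9500 J

Photons that must be absorbed: 4.71×10⁻⁴ / 0.021 = 0.02243 mol.
Incident photons needed: 0.02243 / 0.593 = 0.03782 mol.
Photon energy: hc/λ = 4.191×10⁻¹⁹ J; per mole, 2.524×10⁵ J mol⁻¹.
Energy required: 0.03782 × 2.524×10⁵ = 9500 J.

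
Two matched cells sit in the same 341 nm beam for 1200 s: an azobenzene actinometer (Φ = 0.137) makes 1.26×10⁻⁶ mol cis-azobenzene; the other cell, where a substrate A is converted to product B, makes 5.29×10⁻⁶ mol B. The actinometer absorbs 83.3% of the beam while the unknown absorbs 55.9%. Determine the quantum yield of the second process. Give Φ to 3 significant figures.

Φ = 0.857

Photons absorbed by the actinometer: 1.26×10⁻⁶ / 0.137 = 9.197×10⁻⁶ mol.
Incident flux: 9.197×10⁻⁶ / 0.833 = 1.104×10⁻⁵ einstein.
Absorbed by unknown: 0.559 × 1.104×10⁻⁵ = 6.171×10⁻⁶ mol.
Φ(unknown) = 5.29×10⁻⁶ / 6.171×10⁻⁶ = 0.857.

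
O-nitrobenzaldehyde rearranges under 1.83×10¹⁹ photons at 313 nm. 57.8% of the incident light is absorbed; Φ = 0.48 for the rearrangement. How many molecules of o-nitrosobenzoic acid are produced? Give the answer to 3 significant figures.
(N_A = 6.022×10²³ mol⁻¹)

Moles of photons: 1.83×10¹⁹ / 6.022×10²³ = 3.039×10⁻⁵ mol.
Photons absorbed: 0.578 × 3.039×10⁻⁵ = 1.757×10⁻⁵ mol.
Product: Φ × n_abs = 0.48 × 1.757×10⁻⁵ = 8.434×10⁻⁶ mol.
As a count: 8.434×10⁻⁶ × 6.022×10²³ = 5.08×10¹⁸.

5.08×10¹⁸ molecules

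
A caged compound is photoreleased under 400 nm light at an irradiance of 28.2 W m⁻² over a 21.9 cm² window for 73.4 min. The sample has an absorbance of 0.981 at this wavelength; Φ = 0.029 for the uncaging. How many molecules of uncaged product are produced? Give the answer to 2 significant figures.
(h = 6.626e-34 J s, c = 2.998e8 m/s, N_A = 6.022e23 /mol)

Photon energy at 400 nm: hc/λ = (6.626e-34)(2.998e8)/(400e-9) = 4.966e-19 J.
Energy delivered: (28.2 W m⁻²)(21.9e-4 m²)(4404 s) = 272.0 J.
Photons incident: 272.0 / 4.966e-19 = 5.477e20, i.e. 5.477e20/6.022e23 = 9.095e-4 mol.
Fraction absorbed: 1 − 10^(−0.981) = 0.8955.
Photons absorbed: 0.8955 × 9.095e-4 = 8.145e-4 mol.
Product: Φ × n_abs = 0.029 × 8.145e-4 = 2.362e-5 mol.
As a count: 2.362e-5 × 6.022e23 = 1.4e19.

1.4e19 molecules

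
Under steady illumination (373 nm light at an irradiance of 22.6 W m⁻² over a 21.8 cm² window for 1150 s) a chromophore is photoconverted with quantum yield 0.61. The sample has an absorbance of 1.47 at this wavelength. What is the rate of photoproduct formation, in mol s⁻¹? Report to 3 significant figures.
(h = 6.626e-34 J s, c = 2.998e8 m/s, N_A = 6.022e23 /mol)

Photon energy at 373 nm: hc/λ = (6.626e-34)(2.998e8)/(373e-9) = 5.326e-19 J.
Energy delivered: (22.6 W m⁻²)(21.8e-4 m²)(1150 s) = 56.66 J.
Photons incident: 56.66 / 5.326e-19 = 1.064e20, i.e. 1.064e20/6.022e23 = 1.767e-4 mol.
Fraction absorbed: 1 − 10^(−1.47) = 0.9661.
Photons absorbed: 0.9661 × 1.767e-4 = 1.707e-4 mol.
Product formed: 0.61 × 1.707e-4 = 1.041e-4 mol.
Rate: 1.041e-4 / 1150 s = 9.05e-8 mol s⁻¹.

9.05e-8 mol s⁻¹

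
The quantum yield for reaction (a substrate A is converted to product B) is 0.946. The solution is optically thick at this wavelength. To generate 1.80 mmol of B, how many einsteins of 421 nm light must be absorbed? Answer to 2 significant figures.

Product: 1.80 mmol = 0.00180 mol.
Photons that must be absorbed: 0.00180 / 0.946 = 0.001903 mol.

0.0019 einstein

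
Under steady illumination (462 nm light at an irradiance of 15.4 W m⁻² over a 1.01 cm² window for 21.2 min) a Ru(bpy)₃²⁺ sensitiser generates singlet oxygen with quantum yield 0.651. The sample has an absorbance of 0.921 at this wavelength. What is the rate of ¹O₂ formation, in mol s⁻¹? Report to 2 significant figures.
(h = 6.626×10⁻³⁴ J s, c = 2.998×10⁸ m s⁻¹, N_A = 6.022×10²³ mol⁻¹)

Photon energy at 462 nm: hc/λ = (6.626×10⁻³⁴)(2.998×10⁸)/(462×10⁻⁹) = 4.300×10⁻¹⁹ J.
Energy delivered: (15.4 W m⁻²)(1.01×10⁻⁴ m²)(1272 s) = 1.978 J.
Photons incident: 1.978 / 4.300×10⁻¹⁹ = 4.600×10¹⁸, i.e. 4.600×10¹⁸/6.022×10²³ = 7.639×10⁻⁶ mol.
Fraction absorbed: 1 − 10^(−0.921) = 0.8801.
Photons absorbed: 0.8801 × 7.639×10⁻⁶ = 6.723×10⁻⁶ mol.
Product formed: 0.651 × 6.723×10⁻⁶ = 4.377×10⁻⁶ mol.
Rate: 4.377×10⁻⁶ / 1272 s = 3.4×10⁻⁹ mol s⁻¹.

3.4×10⁻⁹ mol s⁻¹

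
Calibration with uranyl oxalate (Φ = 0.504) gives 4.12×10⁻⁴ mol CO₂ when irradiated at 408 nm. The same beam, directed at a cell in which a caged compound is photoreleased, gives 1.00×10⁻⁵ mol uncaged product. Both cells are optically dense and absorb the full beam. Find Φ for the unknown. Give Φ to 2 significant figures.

Φ = 0.012

Photons absorbed by the actinometer: 4.12×10⁻⁴ / 0.504 = 8.175×10⁻⁴ mol.
Φ(unknown) = 1.00×10⁻⁵ / 8.175×10⁻⁴ = 0.012.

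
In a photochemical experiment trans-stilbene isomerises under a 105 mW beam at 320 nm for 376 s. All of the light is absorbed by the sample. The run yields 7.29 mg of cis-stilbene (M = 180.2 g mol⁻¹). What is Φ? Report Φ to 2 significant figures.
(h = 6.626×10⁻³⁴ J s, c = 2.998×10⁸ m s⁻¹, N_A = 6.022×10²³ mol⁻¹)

Φ = 0.38

Product: 7.29 mg / 180.2 g mol⁻¹ = 4.046×10⁻⁵ mol.
Photon energy at 320 nm: hc/λ = (6.626×10⁻³⁴)(2.998×10⁸)/(320×10⁻⁹) = 6.208×10⁻¹⁹ J.
Energy delivered: (105 mW)(376 s) = 39.48 J.
Photons incident: 39.48 / 6.208×10⁻¹⁹ = 6.360×10¹⁹, i.e. 6.360×10¹⁹/6.022×10²³ = 1.056×10⁻⁴ mol.
Φ = 4.046×10⁻⁵ mol / 1.056×10⁻⁴ mol photons = 0.38.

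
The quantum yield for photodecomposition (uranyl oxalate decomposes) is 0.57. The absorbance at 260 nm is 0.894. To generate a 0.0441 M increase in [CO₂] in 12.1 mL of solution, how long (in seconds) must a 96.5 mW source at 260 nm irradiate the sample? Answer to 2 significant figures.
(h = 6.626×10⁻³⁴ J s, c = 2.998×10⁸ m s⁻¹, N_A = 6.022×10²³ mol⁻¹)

t ≈ 5100 s

Product: (0.0441 M)(0.0121 L) = 5.336×10⁻⁴ mol.
Photons that must be absorbed: 5.336×10⁻⁴ / 0.57 = 9.361×10⁻⁴ mol.
Fraction absorbed: 1 − 10^(−0.894) = 0.8724.
Incident photons needed: 9.361×10⁻⁴ / 0.8724 = 0.001073 mol.
Photon energy: hc/λ = 7.640×10⁻¹⁹ J; per mole, 4.601×10⁵ J mol⁻¹.
Energy required: 0.001073 × 4.601×10⁵ = 493.7 J.
Time: 493.7 J / 0.0965 W = 5100 s.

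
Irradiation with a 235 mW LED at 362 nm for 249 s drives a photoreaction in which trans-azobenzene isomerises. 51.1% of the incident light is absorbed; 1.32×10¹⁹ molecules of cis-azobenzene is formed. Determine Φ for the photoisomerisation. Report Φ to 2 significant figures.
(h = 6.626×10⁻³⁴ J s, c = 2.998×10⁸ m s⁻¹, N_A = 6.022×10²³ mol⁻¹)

Φ = 0.24

Product: 1.32×10¹⁹ / 6.022×10²³ = 2.192×10⁻⁵ mol.
Photon energy at 362 nm: hc/λ = (6.626×10⁻³⁴)(2.998×10⁸)/(362×10⁻⁹) = 5.487×10⁻¹⁹ J.
Energy delivered: (235 mW)(249 s) = 58.51 J.
Photons incident: 58.51 / 5.487×10⁻¹⁹ = 1.066×10²⁰, i.e. 1.066×10²⁰/6.022×10²³ = 1.770×10⁻⁴ mol.
Photons absorbed: 0.511 × 1.770×10⁻⁴ = 9.045×10⁻⁵ mol.
Φ = 2.192×10⁻⁵ mol / 9.045×10⁻⁵ mol photons = 0.24.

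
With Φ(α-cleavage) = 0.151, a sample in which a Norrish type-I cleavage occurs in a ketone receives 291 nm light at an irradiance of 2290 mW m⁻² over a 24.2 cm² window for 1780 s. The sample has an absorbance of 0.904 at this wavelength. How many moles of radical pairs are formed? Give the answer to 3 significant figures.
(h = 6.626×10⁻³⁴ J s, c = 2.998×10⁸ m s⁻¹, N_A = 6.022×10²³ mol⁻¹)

Photon energy at 291 nm: hc/λ = (6.626×10⁻³⁴)(2.998×10⁸)/(291×10⁻⁹) = 6.826×10⁻¹⁹ J.
Energy delivered: (2290 mW m⁻²)(24.2×10⁻⁴ m²)(1780 s) = 9.864 J.
Photons incident: 9.864 / 6.826×10⁻¹⁹ = 1.445×10¹⁹, i.e. 1.445×10¹⁹/6.022×10²³ = 2.400×10⁻⁵ mol.
Fraction absorbed: 1 − 10^(−0.904) = 0.8753.
Photons absorbed: 0.8753 × 2.400×10⁻⁵ = 2.101×10⁻⁵ mol.
Product: Φ × n_abs = 0.151 × 2.101×10⁻⁵ = 3.173×10⁻⁶ mol.

3.17×10⁻⁶ mol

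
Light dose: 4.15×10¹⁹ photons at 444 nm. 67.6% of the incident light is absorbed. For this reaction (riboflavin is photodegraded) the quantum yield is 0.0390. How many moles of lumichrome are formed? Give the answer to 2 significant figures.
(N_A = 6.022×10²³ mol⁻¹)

Moles of photons: 4.15×10¹⁹ / 6.022×10²³ = 6.891×10⁻⁵ mol.
Photons absorbed: 0.676 × 6.891×10⁻⁵ = 4.658×10⁻⁵ mol.
Product: Φ × n_abs = 0.0390 × 4.658×10⁻⁵ = 1.817×10⁻⁶ mol.

1.8×10⁻⁶ mol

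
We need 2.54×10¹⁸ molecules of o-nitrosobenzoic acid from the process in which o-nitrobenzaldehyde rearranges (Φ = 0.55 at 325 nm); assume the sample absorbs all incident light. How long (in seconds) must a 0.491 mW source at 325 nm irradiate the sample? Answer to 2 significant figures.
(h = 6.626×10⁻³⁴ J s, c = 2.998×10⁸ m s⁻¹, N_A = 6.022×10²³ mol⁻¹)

Product: 2.54×10¹⁸ / 6.022×10²³ = 4.218×10⁻⁶ mol.
Photons that must be absorbed: 4.218×10⁻⁶ / 0.55 = 7.669×10⁻⁶ mol.
Photon energy: hc/λ = 6.112×10⁻¹⁹ J; per mole, 3.681×10⁵ J mol⁻¹.
Energy required: 7.669×10⁻⁶ × 3.681×10⁵ = 2.823 J.
Time: 2.823 J / 0.000491 W = 5700 s.

t ≈ 5700 s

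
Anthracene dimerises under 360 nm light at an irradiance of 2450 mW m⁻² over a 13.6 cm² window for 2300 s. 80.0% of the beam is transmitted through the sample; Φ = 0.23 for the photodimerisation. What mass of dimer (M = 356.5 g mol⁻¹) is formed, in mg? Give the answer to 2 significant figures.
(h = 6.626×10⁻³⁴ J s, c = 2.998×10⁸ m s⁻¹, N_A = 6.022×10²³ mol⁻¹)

0.38 mg

Photon energy at 360 nm: hc/λ = (6.626×10⁻³⁴)(2.998×10⁸)/(360×10⁻⁹) = 5.518×10⁻¹⁹ J.
Energy delivered: (2450 mW m⁻²)(13.6×10⁻⁴ m²)(2300 s) = 7.664 J.
Photons incident: 7.664 / 5.518×10⁻¹⁹ = 1.389×10¹⁹, i.e. 1.389×10¹⁹/6.022×10²³ = 2.307×10⁻⁵ mol.
Fraction absorbed: 1 − 80.0/100 = 0.2000.
Photons absorbed: 0.2000 × 2.307×10⁻⁵ = 4.614×10⁻⁶ mol.
Product: Φ × n_abs = 0.23 × 4.614×10⁻⁶ = 1.061×10⁻⁶ mol.
Mass: 1.061×10⁻⁶ × 356.5 = 3.782×10⁻⁴ g = 0.38 mg.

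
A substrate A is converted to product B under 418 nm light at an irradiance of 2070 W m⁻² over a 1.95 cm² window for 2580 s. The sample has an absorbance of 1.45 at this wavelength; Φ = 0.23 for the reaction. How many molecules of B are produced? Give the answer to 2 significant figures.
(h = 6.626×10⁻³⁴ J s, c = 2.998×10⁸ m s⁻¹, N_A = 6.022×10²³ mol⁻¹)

4.9×10²⁰ molecules

Photon energy at 418 nm: hc/λ = (6.626×10⁻³⁴)(2.998×10⁸)/(418×10⁻⁹) = 4.752×10⁻¹⁹ J.
Energy delivered: (2070 W m⁻²)(1.95×10⁻⁴ m²)(2580 s) = 1041 J.
Photons incident: 1041 / 4.752×10⁻¹⁹ = 2.191×10²¹, i.e. 2.191×10²¹/6.022×10²³ = 0.003638 mol.
Fraction absorbed: 1 − 10^(−1.45) = 0.9645.
Photons absorbed: 0.9645 × 0.003638 = 0.003509 mol.
Product: Φ × n_abs = 0.23 × 0.003509 = 8.071×10⁻⁴ mol.
As a count: 8.071×10⁻⁴ × 6.022×10²³ = 4.9×10²⁰.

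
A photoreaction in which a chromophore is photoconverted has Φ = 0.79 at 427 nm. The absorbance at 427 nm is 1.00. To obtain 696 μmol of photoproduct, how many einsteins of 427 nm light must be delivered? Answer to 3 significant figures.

Product: 696 μmol = 6.96×10⁻⁴ mol.
Photons that must be absorbed: 6.96×10⁻⁴ / 0.79 = 8.810×10⁻⁴ mol.
Fraction absorbed: 1 − 10^(−1.00) = 0.9000.
Incident photons needed: 8.810×10⁻⁴ / 0.9000 = 9.789×10⁻⁴ mol.

9.79×10⁻⁴ einstein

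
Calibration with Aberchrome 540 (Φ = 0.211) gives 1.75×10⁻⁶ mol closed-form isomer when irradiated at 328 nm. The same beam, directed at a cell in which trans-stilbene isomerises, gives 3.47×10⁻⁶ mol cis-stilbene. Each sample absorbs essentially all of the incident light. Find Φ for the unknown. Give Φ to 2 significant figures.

Φ = 0.42

Photons absorbed by the actinometer: 1.75×10⁻⁶ / 0.211 = 8.294×10⁻⁶ mol.
Φ(unknown) = 3.47×10⁻⁶ / 8.294×10⁻⁶ = 0.42.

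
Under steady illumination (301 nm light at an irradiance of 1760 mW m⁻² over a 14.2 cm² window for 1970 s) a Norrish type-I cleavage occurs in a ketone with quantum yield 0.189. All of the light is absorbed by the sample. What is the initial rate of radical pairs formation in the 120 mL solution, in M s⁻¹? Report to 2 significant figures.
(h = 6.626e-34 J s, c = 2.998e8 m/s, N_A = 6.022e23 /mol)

9.9e-9 M s⁻¹

Photon energy at 301 nm: hc/λ = (6.626e-34)(2.998e8)/(301e-9) = 6.600e-19 J.
Energy delivered: (1760 mW m⁻²)(14.2e-4 m²)(1970 s) = 4.923 J.
Photons incident: 4.923 / 6.600e-19 = 7.459e18, i.e. 7.459e18/6.022e23 = 1.239e-5 mol.
Product formed: 0.189 × 1.239e-5 = 2.342e-6 mol.
Rate: 2.342e-6 mol / (1970 s × 0.12 L) = 9.9e-9 M s⁻¹.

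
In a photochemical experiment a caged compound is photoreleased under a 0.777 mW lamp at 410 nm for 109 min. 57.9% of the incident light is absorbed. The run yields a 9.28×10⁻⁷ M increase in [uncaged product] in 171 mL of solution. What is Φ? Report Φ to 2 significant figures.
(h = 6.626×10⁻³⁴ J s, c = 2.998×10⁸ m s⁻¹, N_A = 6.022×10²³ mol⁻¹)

Φ = 0.016

Product: (9.28×10⁻⁷ M)(0.171 L) = 1.587×10⁻⁷ mol.
Photon energy at 410 nm: hc/λ = (6.626×10⁻³⁴)(2.998×10⁸)/(410×10⁻⁹) = 4.845×10⁻¹⁹ J.
Energy delivered: (0.777 mW)(6540 s) = 5.082 J.
Photons incident: 5.082 / 4.845×10⁻¹⁹ = 1.049×10¹⁹, i.e. 1.049×10¹⁹/6.022×10²³ = 1.742×10⁻⁵ mol.
Photons absorbed: 0.579 × 1.742×10⁻⁵ = 1.009×10⁻⁵ mol.
Φ = 1.587×10⁻⁷ mol / 1.009×10⁻⁵ mol photons = 0.016.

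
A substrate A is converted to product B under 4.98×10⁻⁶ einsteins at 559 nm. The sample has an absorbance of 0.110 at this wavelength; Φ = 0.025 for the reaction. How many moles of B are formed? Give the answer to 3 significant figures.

Fraction absorbed: 1 − 10^(−0.110) = 0.2238.
Photons absorbed: 0.2238 × 4.98×10⁻⁶ = 1.115×10⁻⁶ mol.
Product: Φ × n_abs = 0.025 × 1.115×10⁻⁶ = 2.788×10⁻⁸ mol.

2.79×10⁻⁸ mol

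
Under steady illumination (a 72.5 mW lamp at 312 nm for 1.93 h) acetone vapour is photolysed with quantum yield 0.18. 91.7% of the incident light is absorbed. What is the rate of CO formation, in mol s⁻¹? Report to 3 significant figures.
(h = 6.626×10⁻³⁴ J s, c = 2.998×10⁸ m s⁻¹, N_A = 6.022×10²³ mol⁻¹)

3.12×10⁻⁸ mol s⁻¹

Photon energy at 312 nm: hc/λ = (6.626×10⁻³⁴)(2.998×10⁸)/(312×10⁻⁹) = 6.367×10⁻¹⁹ J.
Energy delivered: (72.5 mW)(6948 s) = 503.7 J.
Photons incident: 503.7 / 6.367×10⁻¹⁹ = 7.911×10²⁰, i.e. 7.911×10²⁰/6.022×10²³ = 0.001314 mol.
Photons absorbed: 0.917 × 0.001314 = 0.001205 mol.
Product formed: 0.18 × 0.001205 = 2.169×10⁻⁴ mol.
Rate: 2.169×10⁻⁴ / 6948 s = 3.12×10⁻⁸ mol s⁻¹.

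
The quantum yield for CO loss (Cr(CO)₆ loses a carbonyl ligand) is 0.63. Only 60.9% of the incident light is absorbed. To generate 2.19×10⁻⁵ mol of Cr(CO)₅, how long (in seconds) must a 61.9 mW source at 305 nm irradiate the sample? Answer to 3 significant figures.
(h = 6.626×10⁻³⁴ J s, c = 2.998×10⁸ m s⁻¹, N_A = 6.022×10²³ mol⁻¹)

t ≈ 362 s

Photons that must be absorbed: 2.19×10⁻⁵ / 0.63 = 3.476×10⁻⁵ mol.
Incident photons needed: 3.476×10⁻⁵ / 0.609 = 5.708×10⁻⁵ mol.
Photon energy: hc/λ = 6.513×10⁻¹⁹ J; per mole, 3.922×10⁵ J mol⁻¹.
Energy required: 5.708×10⁻⁵ × 3.922×10⁵ = 22.39 J.
Time: 22.39 J / 0.0619 W = 362 s.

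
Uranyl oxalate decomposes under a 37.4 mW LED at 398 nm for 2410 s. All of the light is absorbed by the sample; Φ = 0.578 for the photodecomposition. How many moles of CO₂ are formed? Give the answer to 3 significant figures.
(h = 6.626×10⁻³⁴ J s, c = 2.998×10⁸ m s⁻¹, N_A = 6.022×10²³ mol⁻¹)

1.73×10⁻⁴ mol

Photon energy at 398 nm: hc/λ = (6.626×10⁻³⁴)(2.998×10⁸)/(398×10⁻⁹) = 4.991×10⁻¹⁹ J.
Energy delivered: (37.4 mW)(2410 s) = 90.13 J.
Photons incident: 90.13 / 4.991×10⁻¹⁹ = 1.806×10²⁰, i.e. 1.806×10²⁰/6.022×10²³ = 2.999×10⁻⁴ mol.
Product: Φ × n_abs = 0.578 × 2.999×10⁻⁴ = 1.733×10⁻⁴ mol.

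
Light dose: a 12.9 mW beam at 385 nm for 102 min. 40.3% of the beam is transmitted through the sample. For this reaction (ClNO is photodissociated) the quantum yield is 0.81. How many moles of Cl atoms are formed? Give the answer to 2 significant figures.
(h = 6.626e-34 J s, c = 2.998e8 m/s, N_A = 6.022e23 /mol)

1.2e-4 mol

Photon energy at 385 nm: hc/λ = (6.626e-34)(2.998e8)/(385e-9) = 5.160e-19 J.
Energy delivered: (12.9 mW)(6120 s) = 78.95 J.
Photons incident: 78.95 / 5.160e-19 = 1.530e20, i.e. 1.530e20/6.022e23 = 2.541e-4 mol.
Fraction absorbed: 1 − 40.3/100 = 0.5970.
Photons absorbed: 0.5970 × 2.541e-4 = 1.517e-4 mol.
Product: Φ × n_abs = 0.81 × 1.517e-4 = 1.229e-4 mol.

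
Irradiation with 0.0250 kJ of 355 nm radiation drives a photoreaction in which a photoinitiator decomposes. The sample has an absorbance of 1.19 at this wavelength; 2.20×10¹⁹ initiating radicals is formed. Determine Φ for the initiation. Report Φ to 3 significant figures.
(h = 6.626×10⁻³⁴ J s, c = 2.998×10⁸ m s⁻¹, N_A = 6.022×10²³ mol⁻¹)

Φ = 0.526

Product: 2.20×10¹⁹ / 6.022×10²³ = 3.653×10⁻⁵ mol.
Photon energy at 355 nm: hc/λ = (6.626×10⁻³⁴)(2.998×10⁸)/(355×10⁻⁹) = 5.596×10⁻¹⁹ J.
Incident energy: 0.0250 kJ = 25.0 J.
Photons incident: 25.0 / 5.596×10⁻¹⁹ = 4.467×10¹⁹, i.e. 4.467×10¹⁹/6.022×10²³ = 7.418×10⁻⁵ mol.
Fraction absorbed: 1 − 10^(−1.19) = 0.9354.
Photons absorbed: 0.9354 × 7.418×10⁻⁵ = 6.939×10⁻⁵ mol.
Φ = 3.653×10⁻⁵ mol / 6.939×10⁻⁵ mol photons = 0.526.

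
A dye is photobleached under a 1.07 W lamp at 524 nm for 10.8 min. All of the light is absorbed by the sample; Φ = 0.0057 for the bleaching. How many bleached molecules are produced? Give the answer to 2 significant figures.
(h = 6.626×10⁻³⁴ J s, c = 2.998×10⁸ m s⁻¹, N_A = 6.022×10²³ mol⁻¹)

1.0×10¹⁹ bleached molecules

Photon energy at 524 nm: hc/λ = (6.626×10⁻³⁴)(2.998×10⁸)/(524×10⁻⁹) = 3.791×10⁻¹⁹ J.
Energy delivered: (1.07 W)(648 s) = 693.4 J.
Photons incident: 693.4 / 3.791×10⁻¹⁹ = 1.829×10²¹, i.e. 1.829×10²¹/6.022×10²³ = 0.003037 mol.
Product: Φ × n_abs = 0.0057 × 0.003037 = 1.731×10⁻⁵ mol.
As a count: 1.731×10⁻⁵ × 6.022×10²³ = 1.0×10¹⁹.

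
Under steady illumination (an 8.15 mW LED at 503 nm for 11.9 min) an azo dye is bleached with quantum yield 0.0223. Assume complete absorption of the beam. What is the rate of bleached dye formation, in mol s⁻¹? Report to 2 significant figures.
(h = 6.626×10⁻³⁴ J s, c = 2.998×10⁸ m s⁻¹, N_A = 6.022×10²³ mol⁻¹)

7.6×10⁻¹⁰ mol s⁻¹

Photon energy at 503 nm: hc/λ = (6.626×10⁻³⁴)(2.998×10⁸)/(503×10⁻⁹) = 3.949×10⁻¹⁹ J.
Energy delivered: (8.15 mW)(714 s) = 5.819 J.
Photons incident: 5.819 / 3.949×10⁻¹⁹ = 1.474×10¹⁹, i.e. 1.474×10¹⁹/6.022×10²³ = 2.448×10⁻⁵ mol.
Product formed: 0.0223 × 2.448×10⁻⁵ = 5.459×10⁻⁷ mol.
Rate: 5.459×10⁻⁷ / 714 s = 7.6×10⁻¹⁰ mol s⁻¹.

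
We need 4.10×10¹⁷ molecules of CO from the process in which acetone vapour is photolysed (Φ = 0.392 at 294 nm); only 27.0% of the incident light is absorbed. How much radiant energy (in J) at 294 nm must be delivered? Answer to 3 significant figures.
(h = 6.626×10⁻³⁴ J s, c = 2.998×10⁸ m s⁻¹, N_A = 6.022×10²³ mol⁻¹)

2.62 J

Product: 4.10×10¹⁷ / 6.022×10²³ = 6.808×10⁻⁷ mol.
Photons that must be absorbed: 6.808×10⁻⁷ / 0.392 = 1.737×10⁻⁶ mol.
Incident photons needed: 1.737×10⁻⁶ / 0.270 = 6.433×10⁻⁶ mol.
Photon energy: hc/λ = 6.757×10⁻¹⁹ J; per mole, 4.069×10⁵ J mol⁻¹.
Energy required: 6.433×10⁻⁶ × 4.069×10⁵ = 2.62 J.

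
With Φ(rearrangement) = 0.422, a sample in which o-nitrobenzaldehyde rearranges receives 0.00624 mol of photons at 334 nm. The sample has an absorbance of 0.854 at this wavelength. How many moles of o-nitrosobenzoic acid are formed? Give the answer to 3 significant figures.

Fraction absorbed: 1 − 10^(−0.854) = 0.8600.
Photons absorbed: 0.8600 × 0.00624 = 0.005366 mol.
Product: Φ × n_abs = 0.422 × 0.005366 = 0.002264 mol.

0.00226 mol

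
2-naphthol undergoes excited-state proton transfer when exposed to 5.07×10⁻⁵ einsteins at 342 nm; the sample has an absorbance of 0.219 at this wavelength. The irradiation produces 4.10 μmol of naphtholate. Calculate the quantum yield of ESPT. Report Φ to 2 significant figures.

Φ = 0.20

Product: 4.10 μmol = 4.10×10⁻⁶ mol.
Fraction absorbed: 1 − 10^(−0.219) = 0.3961.
Photons absorbed: 0.3961 × 5.07×10⁻⁵ = 2.008×10⁻⁵ mol.
Φ = 4.10×10⁻⁶ mol / 2.008×10⁻⁵ mol photons = 0.20.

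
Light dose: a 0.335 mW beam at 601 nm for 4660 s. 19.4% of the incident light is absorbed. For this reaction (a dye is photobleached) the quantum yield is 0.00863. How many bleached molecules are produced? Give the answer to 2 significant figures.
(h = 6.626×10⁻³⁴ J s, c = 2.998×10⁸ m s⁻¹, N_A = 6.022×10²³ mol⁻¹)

Photon energy at 601 nm: hc/λ = (6.626×10⁻³⁴)(2.998×10⁸)/(601×10⁻⁹) = 3.305×10⁻¹⁹ J.
Energy delivered: (0.335 mW)(4660 s) = 1.561 J.
Photons incident: 1.561 / 3.305×10⁻¹⁹ = 4.723×10¹⁸, i.e. 4.723×10¹⁸/6.022×10²³ = 7.843×10⁻⁶ mol.
Photons absorbed: 0.194 × 7.843×10⁻⁶ = 1.522×10⁻⁶ mol.
Product: Φ × n_abs = 0.00863 × 1.522×10⁻⁶ = 1.313×10⁻⁸ mol.
As a count: 1.313×10⁻⁸ × 6.022×10²³ = 7.9×10¹⁵.

7.9×10¹⁵ bleached molecules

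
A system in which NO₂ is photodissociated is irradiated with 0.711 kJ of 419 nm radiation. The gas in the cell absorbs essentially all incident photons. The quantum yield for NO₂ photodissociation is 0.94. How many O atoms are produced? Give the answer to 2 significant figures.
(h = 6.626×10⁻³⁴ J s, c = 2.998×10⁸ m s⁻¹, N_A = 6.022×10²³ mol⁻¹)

1.4×10²¹ atoms

Photon energy at 419 nm: hc/λ = (6.626×10⁻³⁴)(2.998×10⁸)/(419×10⁻⁹) = 4.741×10⁻¹⁹ J.
Incident energy: 0.711 kJ = 711 J.
Photons incident: 711 / 4.741×10⁻¹⁹ = 1.500×10²¹, i.e. 1.500×10²¹/6.022×10²³ = 0.002491 mol.
Product: Φ × n_abs = 0.94 × 0.002491 = 0.002342 mol.
As a count: 0.002342 × 6.022×10²³ = 1.4×10²¹.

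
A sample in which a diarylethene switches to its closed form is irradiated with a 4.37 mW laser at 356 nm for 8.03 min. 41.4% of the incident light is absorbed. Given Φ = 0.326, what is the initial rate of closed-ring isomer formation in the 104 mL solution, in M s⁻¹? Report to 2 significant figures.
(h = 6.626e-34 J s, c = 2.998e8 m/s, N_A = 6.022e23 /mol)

Photon energy at 356 nm: hc/λ = (6.626e-34)(2.998e8)/(356e-9) = 5.580e-19 J.
Energy delivered: (4.37 mW)(481.8 s) = 2.105 J.
Photons incident: 2.105 / 5.580e-19 = 3.772e18, i.e. 3.772e18/6.022e23 = 6.264e-6 mol.
Photons absorbed: 0.414 × 6.264e-6 = 2.593e-6 mol.
Product formed: 0.326 × 2.593e-6 = 8.453e-7 mol.
Rate: 8.453e-7 mol / (481.8 s × 0.104 L) = 1.7e-8 M s⁻¹.

1.7e-8 M s⁻¹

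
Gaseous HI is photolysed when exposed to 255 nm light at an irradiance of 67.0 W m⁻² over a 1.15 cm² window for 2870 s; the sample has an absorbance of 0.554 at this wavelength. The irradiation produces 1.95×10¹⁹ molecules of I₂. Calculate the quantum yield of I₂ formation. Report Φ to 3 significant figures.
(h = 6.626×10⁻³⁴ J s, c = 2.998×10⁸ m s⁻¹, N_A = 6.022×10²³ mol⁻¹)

Φ = 0.953

Product: 1.95×10¹⁹ / 6.022×10²³ = 3.238×10⁻⁵ mol.
Photon energy at 255 nm: hc/λ = (6.626×10⁻³⁴)(2.998×10⁸)/(255×10⁻⁹) = 7.790×10⁻¹⁹ J.
Energy delivered: (67.0 W m⁻²)(1.15×10⁻⁴ m²)(2870 s) = 22.11 J.
Photons incident: 22.11 / 7.790×10⁻¹⁹ = 2.838×10¹⁹, i.e. 2.838×10¹⁹/6.022×10²³ = 4.713×10⁻⁵ mol.
Fraction absorbed: 1 − 10^(−0.554) = 0.7207.
Photons absorbed: 0.7207 × 4.713×10⁻⁵ = 3.397×10⁻⁵ mol.
Φ = 3.238×10⁻⁵ mol / 3.397×10⁻⁵ mol photons = 0.953.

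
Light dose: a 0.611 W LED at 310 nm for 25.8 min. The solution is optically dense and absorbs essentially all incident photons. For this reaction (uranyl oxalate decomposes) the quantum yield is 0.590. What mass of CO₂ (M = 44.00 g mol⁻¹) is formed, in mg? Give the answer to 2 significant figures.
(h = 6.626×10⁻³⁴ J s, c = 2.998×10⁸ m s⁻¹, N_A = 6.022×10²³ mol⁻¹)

64 mg

Photon energy at 310 nm: hc/λ = (6.626×10⁻³⁴)(2.998×10⁸)/(310×10⁻⁹) = 6.408×10⁻¹⁹ J.
Energy delivered: (0.611 W)(1548 s) = 945.8 J.
Photons incident: 945.8 / 6.408×10⁻¹⁹ = 1.476×10²¹, i.e. 1.476×10²¹/6.022×10²³ = 0.002451 mol.
Product: Φ × n_abs = 0.590 × 0.002451 = 0.001446 mol.
Mass: 0.001446 × 44.00 = 0.06362 g = 64 mg.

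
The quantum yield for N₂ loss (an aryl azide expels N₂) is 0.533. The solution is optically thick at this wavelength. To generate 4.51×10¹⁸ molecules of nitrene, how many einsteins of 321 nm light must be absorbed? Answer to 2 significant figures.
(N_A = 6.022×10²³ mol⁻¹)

Product: 4.51×10¹⁸ / 6.022×10²³ = 7.489×10⁻⁶ mol.
Photons that must be absorbed: 7.489×10⁻⁶ / 0.533 = 1.405×10⁻⁵ mol.

1.4×10⁻⁵ einstein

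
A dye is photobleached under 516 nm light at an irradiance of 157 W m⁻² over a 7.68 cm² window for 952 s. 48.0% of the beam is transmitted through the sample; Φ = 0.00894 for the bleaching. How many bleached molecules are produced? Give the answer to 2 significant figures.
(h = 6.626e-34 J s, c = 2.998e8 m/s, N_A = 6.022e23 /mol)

1.4e18 bleached molecules

Photon energy at 516 nm: hc/λ = (6.626e-34)(2.998e8)/(516e-9) = 3.850e-19 J.
Energy delivered: (157 W m⁻²)(7.68e-4 m²)(952 s) = 114.8 J.
Photons incident: 114.8 / 3.850e-19 = 2.982e20, i.e. 2.982e20/6.022e23 = 4.952e-4 mol.
Fraction absorbed: 1 − 48.0/100 = 0.5200.
Photons absorbed: 0.5200 × 4.952e-4 = 2.575e-4 mol.
Product: Φ × n_abs = 0.00894 × 2.575e-4 = 2.302e-6 mol.
As a count: 2.302e-6 × 6.022e23 = 1.4e18.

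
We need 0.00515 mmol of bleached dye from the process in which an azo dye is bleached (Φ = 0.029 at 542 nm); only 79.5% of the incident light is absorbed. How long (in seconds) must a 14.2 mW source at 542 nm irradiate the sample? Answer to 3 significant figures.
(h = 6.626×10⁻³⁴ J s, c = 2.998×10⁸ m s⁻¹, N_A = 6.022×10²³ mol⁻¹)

t ≈ 3470 s

Product: 0.00515 mmol = 5.15×10⁻⁶ mol.
Photons that must be absorbed: 5.15×10⁻⁶ / 0.029 = 1.776×10⁻⁴ mol.
Incident photons needed: 1.776×10⁻⁴ / 0.795 = 2.234×10⁻⁴ mol.
Photon energy: hc/λ = 3.665×10⁻¹⁹ J; per mole, 2.207×10⁵ J mol⁻¹.
Energy required: 2.234×10⁻⁴ × 2.207×10⁵ = 49.30 J.
Time: 49.30 J / 0.0142 W = 3470 s.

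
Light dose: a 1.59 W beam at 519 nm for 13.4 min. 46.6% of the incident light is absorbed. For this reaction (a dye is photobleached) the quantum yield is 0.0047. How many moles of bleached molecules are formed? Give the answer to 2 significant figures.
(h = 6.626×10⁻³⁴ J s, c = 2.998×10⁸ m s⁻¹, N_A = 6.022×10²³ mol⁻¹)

1.2×10⁻⁵ mol

Photon energy at 519 nm: hc/λ = (6.626×10⁻³⁴)(2.998×10⁸)/(519×10⁻⁹) = 3.828×10⁻¹⁹ J.
Energy delivered: (1.59 W)(804 s) = 1278 J.
Photons incident: 1278 / 3.828×10⁻¹⁹ = 3.339×10²¹, i.e. 3.339×10²¹/6.022×10²³ = 0.005545 mol.
Photons absorbed: 0.466 × 0.005545 = 0.002584 mol.
Product: Φ × n_abs = 0.0047 × 0.002584 = 1.214×10⁻⁵ mol.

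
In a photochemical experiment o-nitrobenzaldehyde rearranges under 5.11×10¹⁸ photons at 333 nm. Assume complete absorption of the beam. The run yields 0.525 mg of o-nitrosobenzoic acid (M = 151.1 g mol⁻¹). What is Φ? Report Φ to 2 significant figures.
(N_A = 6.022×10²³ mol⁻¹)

Φ = 0.41

Product: 0.525 mg / 151.1 g mol⁻¹ = 3.475×10⁻⁶ mol.
Moles of photons: 5.11×10¹⁸ / 6.022×10²³ = 8.486×10⁻⁶ mol.
Φ = 3.475×10⁻⁶ mol / 8.486×10⁻⁶ mol photons = 0.41.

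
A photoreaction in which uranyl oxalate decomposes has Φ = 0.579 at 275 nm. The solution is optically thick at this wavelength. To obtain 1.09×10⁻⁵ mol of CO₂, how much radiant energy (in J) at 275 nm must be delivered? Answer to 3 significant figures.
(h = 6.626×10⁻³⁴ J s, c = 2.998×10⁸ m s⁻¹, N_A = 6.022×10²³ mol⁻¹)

8.19 J

Photons that must be absorbed: 1.09×10⁻⁵ / 0.579 = 1.883×10⁻⁵ mol.
Photon energy: hc/λ = 7.224×10⁻¹⁹ J; per mole, 4.350×10⁵ J mol⁻¹.
Energy required: 1.883×10⁻⁵ × 4.350×10⁵ = 8.19 J.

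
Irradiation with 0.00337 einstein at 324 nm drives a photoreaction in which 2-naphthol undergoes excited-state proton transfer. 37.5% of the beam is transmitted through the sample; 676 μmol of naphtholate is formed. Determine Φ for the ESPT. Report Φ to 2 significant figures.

Φ = 0.32

Product: 676 μmol = 6.76×10⁻⁴ mol.
Fraction absorbed: 1 − 37.5/100 = 0.6250.
Photons absorbed: 0.6250 × 0.00337 = 0.002106 mol.
Φ = 6.76×10⁻⁴ mol / 0.002106 mol photons = 0.32.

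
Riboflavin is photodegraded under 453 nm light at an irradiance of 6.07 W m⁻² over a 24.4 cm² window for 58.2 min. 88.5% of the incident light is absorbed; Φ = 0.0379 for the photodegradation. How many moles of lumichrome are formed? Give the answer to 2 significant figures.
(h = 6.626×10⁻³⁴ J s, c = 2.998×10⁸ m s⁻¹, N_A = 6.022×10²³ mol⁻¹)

Photon energy at 453 nm: hc/λ = (6.626×10⁻³⁴)(2.998×10⁸)/(453×10⁻⁹) = 4.385×10⁻¹⁹ J.
Energy delivered: (6.07 W m⁻²)(24.4×10⁻⁴ m²)(3492 s) = 51.72 J.
Photons incident: 51.72 / 4.385×10⁻¹⁹ = 1.179×10²⁰, i.e. 1.179×10²⁰/6.022×10²³ = 1.958×10⁻⁴ mol.
Photons absorbed: 0.885 × 1.958×10⁻⁴ = 1.733×10⁻⁴ mol.
Product: Φ × n_abs = 0.0379 × 1.733×10⁻⁴ = 6.568×10⁻⁶ mol.

6.6×10⁻⁶ mol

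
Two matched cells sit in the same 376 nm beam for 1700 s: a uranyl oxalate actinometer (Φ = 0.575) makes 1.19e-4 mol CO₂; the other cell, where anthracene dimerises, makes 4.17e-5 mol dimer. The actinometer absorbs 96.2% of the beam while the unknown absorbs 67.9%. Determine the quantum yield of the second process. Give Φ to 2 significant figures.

Φ = 0.29

Photons absorbed by the actinometer: 1.19e-4 / 0.575 = 2.070e-4 mol.
Incident flux: 2.070e-4 / 0.962 = 2.152e-4 einstein.
Absorbed by unknown: 0.679 × 2.152e-4 = 1.461e-4 mol.
Φ(unknown) = 4.17e-5 / 1.461e-4 = 0.29.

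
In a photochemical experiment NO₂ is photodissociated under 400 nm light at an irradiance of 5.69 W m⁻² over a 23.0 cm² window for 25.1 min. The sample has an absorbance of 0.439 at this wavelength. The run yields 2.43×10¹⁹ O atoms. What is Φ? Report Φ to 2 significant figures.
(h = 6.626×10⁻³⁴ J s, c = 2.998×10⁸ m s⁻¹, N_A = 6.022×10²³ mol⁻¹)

Φ = 0.96

Product: 2.43×10¹⁹ / 6.022×10²³ = 4.035×10⁻⁵ mol.
Photon energy at 400 nm: hc/λ = (6.626×10⁻³⁴)(2.998×10⁸)/(400×10⁻⁹) = 4.966×10⁻¹⁹ J.
Energy delivered: (5.69 W m⁻²)(23.0×10⁻⁴ m²)(1506 s) = 19.71 J.
Photons incident: 19.71 / 4.966×10⁻¹⁹ = 3.969×10¹⁹, i.e. 3.969×10¹⁹/6.022×10²³ = 6.591×10⁻⁵ mol.
Fraction absorbed: 1 − 10^(−0.439) = 0.6361.
Photons absorbed: 0.6361 × 6.591×10⁻⁵ = 4.193×10⁻⁵ mol.
Φ = 4.035×10⁻⁵ mol / 4.193×10⁻⁵ mol photons = 0.96.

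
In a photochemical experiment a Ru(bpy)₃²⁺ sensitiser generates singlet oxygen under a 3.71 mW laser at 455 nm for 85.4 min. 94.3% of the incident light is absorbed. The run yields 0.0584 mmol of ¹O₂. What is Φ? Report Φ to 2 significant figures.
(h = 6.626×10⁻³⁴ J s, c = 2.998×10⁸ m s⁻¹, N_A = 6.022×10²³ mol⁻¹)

Φ = 0.86

Product: 0.0584 mmol = 5.84×10⁻⁵ mol.
Photon energy at 455 nm: hc/λ = (6.626×10⁻³⁴)(2.998×10⁸)/(455×10⁻⁹) = 4.366×10⁻¹⁹ J.
Energy delivered: (3.71 mW)(5124 s) = 19.01 J.
Photons incident: 19.01 / 4.366×10⁻¹⁹ = 4.354×10¹⁹, i.e. 4.354×10¹⁹/6.022×10²³ = 7.230×10⁻⁵ mol.
Photons absorbed: 0.943 × 7.230×10⁻⁵ = 6.818×10⁻⁵ mol.
Φ = 5.84×10⁻⁵ mol / 6.818×10⁻⁵ mol photons = 0.86.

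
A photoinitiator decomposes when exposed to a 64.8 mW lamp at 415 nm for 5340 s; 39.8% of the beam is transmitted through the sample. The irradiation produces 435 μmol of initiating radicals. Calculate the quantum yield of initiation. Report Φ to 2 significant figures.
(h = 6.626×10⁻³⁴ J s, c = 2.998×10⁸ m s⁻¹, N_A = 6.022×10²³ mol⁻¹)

Product: 435 μmol = 4.35×10⁻⁴ mol.
Photon energy at 415 nm: hc/λ = (6.626×10⁻³⁴)(2.998×10⁸)/(415×10⁻⁹) = 4.787×10⁻¹⁹ J.
Energy delivered: (64.8 mW)(5340 s) = 346.0 J.
Photons incident: 346.0 / 4.787×10⁻¹⁹ = 7.228×10²⁰, i.e. 7.228×10²⁰/6.022×10²³ = 0.001200 mol.
Fraction absorbed: 1 − 39.8/100 = 0.6020.
Photons absorbed: 0.6020 × 0.001200 = 7.224×10⁻⁴ mol.
Φ = 4.35×10⁻⁴ mol / 7.224×10⁻⁴ mol photons = 0.60.

Φ = 0.60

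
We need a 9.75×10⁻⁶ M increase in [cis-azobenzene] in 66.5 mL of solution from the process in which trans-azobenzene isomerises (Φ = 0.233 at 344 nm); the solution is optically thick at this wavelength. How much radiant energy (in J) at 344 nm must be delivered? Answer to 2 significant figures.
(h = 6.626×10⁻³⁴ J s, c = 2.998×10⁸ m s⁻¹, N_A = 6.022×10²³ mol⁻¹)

Product: (9.75×10⁻⁶ M)(0.0665 L) = 6.484×10⁻⁷ mol.
Photons that must be absorbed: 6.484×10⁻⁷ / 0.233 = 2.783×10⁻⁶ mol.
Photon energy: hc/λ = 5.775×10⁻¹⁹ J; per mole, 3.478×10⁵ J mol⁻¹.
Energy required: 2.783×10⁻⁶ × 3.478×10⁵ = 0.97 J.

0.97 J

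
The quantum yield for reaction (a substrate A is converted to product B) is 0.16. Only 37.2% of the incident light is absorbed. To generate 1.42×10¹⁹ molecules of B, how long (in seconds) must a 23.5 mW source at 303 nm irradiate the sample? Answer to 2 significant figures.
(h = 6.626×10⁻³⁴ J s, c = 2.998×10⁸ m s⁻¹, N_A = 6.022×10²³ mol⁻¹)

t ≈ 6700 s

Product: 1.42×10¹⁹ / 6.022×10²³ = 2.358×10⁻⁵ mol.
Photons that must be absorbed: 2.358×10⁻⁵ / 0.16 = 1.474×10⁻⁴ mol.
Incident photons needed: 1.474×10⁻⁴ / 0.372 = 3.962×10⁻⁴ mol.
Photon energy: hc/λ = 6.556×10⁻¹⁹ J; per mole, 3.948×10⁵ J mol⁻¹.
Energy required: 3.962×10⁻⁴ × 3.948×10⁵ = 156.4 J.
Time: 156.4 J / 0.0235 W = 6700 s.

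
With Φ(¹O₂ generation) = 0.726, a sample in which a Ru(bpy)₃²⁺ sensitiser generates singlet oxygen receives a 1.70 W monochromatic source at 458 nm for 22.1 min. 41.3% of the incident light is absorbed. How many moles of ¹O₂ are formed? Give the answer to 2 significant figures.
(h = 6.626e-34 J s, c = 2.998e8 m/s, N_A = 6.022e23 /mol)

0.0026 mol

Photon energy at 458 nm: hc/λ = (6.626e-34)(2.998e8)/(458e-9) = 4.337e-19 J.
Energy delivered: (1.70 W)(1326 s) = 2254 J.
Photons incident: 2254 / 4.337e-19 = 5.197e21, i.e. 5.197e21/6.022e23 = 0.008630 mol.
Photons absorbed: 0.413 × 0.008630 = 0.003564 mol.
Product: Φ × n_abs = 0.726 × 0.003564 = 0.002587 mol.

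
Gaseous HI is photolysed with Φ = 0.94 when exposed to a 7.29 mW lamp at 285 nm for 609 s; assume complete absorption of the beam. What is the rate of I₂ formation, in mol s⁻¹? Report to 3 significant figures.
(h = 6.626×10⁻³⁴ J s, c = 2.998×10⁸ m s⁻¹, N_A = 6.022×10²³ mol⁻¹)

Photon energy at 285 nm: hc/λ = (6.626×10⁻³⁴)(2.998×10⁸)/(285×10⁻⁹) = 6.970×10⁻¹⁹ J.
Energy delivered: (7.29 mW)(609 s) = 4.440 J.
Photons incident: 4.440 / 6.970×10⁻¹⁹ = 6.370×10¹⁸, i.e. 6.370×10¹⁸/6.022×10²³ = 1.058×10⁻⁵ mol.
Product formed: 0.94 × 1.058×10⁻⁵ = 9.945×10⁻⁶ mol.
Rate: 9.945×10⁻⁶ / 609 s = 1.63×10⁻⁸ mol s⁻¹.

1.63×10⁻⁸ mol s⁻¹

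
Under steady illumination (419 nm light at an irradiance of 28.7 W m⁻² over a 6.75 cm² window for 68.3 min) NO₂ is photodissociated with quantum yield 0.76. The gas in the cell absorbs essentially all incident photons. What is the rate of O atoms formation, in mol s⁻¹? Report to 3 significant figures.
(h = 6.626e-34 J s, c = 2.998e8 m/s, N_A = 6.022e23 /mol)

Photon energy at 419 nm: hc/λ = (6.626e-34)(2.998e8)/(419e-9) = 4.741e-19 J.
Energy delivered: (28.7 W m⁻²)(6.75e-4 m²)(4098 s) = 79.39 J.
Photons incident: 79.39 / 4.741e-19 = 1.675e20, i.e. 1.675e20/6.022e23 = 2.781e-4 mol.
Product formed: 0.76 × 2.781e-4 = 2.114e-4 mol.
Rate: 2.114e-4 / 4098 s = 5.16e-8 mol s⁻¹.

5.16e-8 mol s⁻¹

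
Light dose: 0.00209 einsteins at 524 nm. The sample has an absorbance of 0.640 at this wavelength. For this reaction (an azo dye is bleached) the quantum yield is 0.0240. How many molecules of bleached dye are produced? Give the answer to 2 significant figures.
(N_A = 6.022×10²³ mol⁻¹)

2.3×10¹⁹ molecules

Fraction absorbed: 1 − 10^(−0.640) = 0.7709.
Photons absorbed: 0.7709 × 0.00209 = 0.001611 mol.
Product: Φ × n_abs = 0.0240 × 0.001611 = 3.866×10⁻⁵ mol.
As a count: 3.866×10⁻⁵ × 6.022×10²³ = 2.3×10¹⁹.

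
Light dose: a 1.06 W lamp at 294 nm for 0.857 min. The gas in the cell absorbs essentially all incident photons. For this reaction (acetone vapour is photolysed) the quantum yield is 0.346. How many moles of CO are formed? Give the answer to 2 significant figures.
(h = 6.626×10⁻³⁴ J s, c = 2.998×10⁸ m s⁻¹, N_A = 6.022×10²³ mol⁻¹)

Photon energy at 294 nm: hc/λ = (6.626×10⁻³⁴)(2.998×10⁸)/(294×10⁻⁹) = 6.757×10⁻¹⁹ J.
Energy delivered: (1.06 W)(51.42 s) = 54.51 J.
Photons incident: 54.51 / 6.757×10⁻¹⁹ = 8.067×10¹⁹, i.e. 8.067×10¹⁹/6.022×10²³ = 1.340×10⁻⁴ mol.
Product: Φ × n_abs = 0.346 × 1.340×10⁻⁴ = 4.636×10⁻⁵ mol.

4.6×10⁻⁵ mol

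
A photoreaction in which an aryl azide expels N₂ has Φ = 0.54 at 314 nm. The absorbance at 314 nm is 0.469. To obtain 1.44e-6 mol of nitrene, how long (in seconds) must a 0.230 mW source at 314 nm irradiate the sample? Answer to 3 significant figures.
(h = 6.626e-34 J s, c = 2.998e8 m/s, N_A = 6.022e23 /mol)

t ≈ 6690 s

Photons that must be absorbed: 1.44e-6 / 0.54 = 2.667e-6 mol.
Fraction absorbed: 1 − 10^(−0.469) = 0.6604.
Incident photons needed: 2.667e-6 / 0.6604 = 4.038e-6 mol.
Photon energy: hc/λ = 6.326e-19 J; per mole, 3.810e5 J mol⁻¹.
Energy required: 4.038e-6 × 3.810e5 = 1.538 J.
Time: 1.538 J / 0.00023 W = 6690 s.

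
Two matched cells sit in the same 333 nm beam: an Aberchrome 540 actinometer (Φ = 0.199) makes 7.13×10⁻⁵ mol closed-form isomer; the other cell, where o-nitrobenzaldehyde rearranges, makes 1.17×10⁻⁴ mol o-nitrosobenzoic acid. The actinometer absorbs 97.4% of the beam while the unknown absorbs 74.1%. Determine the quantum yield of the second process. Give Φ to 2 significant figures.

Φ = 0.43

Photons absorbed by the actinometer: 7.13×10⁻⁵ / 0.199 = 3.583×10⁻⁴ mol.
Incident flux: 3.583×10⁻⁴ / 0.974 = 3.679×10⁻⁴ einstein.
Absorbed by unknown: 0.741 × 3.679×10⁻⁴ = 2.726×10⁻⁴ mol.
Φ(unknown) = 1.17×10⁻⁴ / 2.726×10⁻⁴ = 0.43.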